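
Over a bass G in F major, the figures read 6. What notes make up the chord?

The written figures 6 are shorthand for 6/3: the 3 is implied.
A third above G in this key is Bb.
A sixth above G in this key is E.
Together with the bass G, this spells E diminished in first inversion.

G, Bb, E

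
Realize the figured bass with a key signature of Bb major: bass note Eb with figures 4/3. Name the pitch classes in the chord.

Eb, G, A, C

The written figures 4/3 are shorthand for 6/4/3: the 6 is implied.
A third above Eb in this key is G.
A fourth above Eb in this key is A.
A sixth above Eb in this key is C.
Together with the bass Eb, this spells A half-diminished seventh in second inversion.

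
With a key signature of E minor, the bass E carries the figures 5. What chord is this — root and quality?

The figures 5 indicate a triad in root position.
In root position the bass is the root, so the root is E.
The chord tones are E, G, B, giving E minor.

E minor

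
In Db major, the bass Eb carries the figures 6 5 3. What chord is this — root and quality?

The figures 6 5 3 indicate a seventh chord in first inversion.
In first inversion the root lies a sixth above the bass: a sixth above Eb in Db major is C.
The chord tones are Eb, Gb, Bb, C, giving C half-diminished seventh.

C half-diminished seventh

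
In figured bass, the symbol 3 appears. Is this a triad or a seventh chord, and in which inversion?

3 is shorthand for 5/3.
Intervals of 5/3 above the bass form a triad; the bass is the root, so this is root position.

triad, root position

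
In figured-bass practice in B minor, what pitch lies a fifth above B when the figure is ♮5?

F

Counting 4 letter steps above B lands on F; in B minor, that letter is F#.
The ♮5 figure makes it natural, giving F.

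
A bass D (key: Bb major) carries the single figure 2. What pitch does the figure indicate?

Eb

Counting 1 letter step above D lands on E; in Bb major, that letter is Eb.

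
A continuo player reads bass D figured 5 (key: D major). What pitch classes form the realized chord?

D, F#, A

The written figures 5 are shorthand for 5/3: the 3 is implied.
A third above D in this key is F#.
A fifth above D in this key is A.
Together with the bass D, this spells D major in root position.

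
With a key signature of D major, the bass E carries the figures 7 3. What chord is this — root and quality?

The figures 7 3 indicate a seventh chord in root position.
In root position the bass is the root, so the root is E.
The chord tones are E, G, B, D, giving E minor seventh.

E minor seventh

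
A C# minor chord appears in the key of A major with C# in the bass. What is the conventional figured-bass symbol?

no figures

C# is the root of C# minor, so the chord is in root position.
A triad in root position is figured 5/3, conventionally abbreviated (no figures — root-position triad).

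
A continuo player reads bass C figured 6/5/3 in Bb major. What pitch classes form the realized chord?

A third above C in this key is Eb.
A fifth above C in this key is G.
A sixth above C in this key is A.
Together with the bass C, this spells A half-diminished seventh in first inversion.

C, Eb, G, A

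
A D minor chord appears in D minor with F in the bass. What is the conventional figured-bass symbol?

F is the third of D minor, so the chord is in first inversion.
A triad in first inversion is figured 6/3, conventionally abbreviated 6.

6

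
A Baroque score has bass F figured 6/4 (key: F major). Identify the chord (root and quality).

Bb major

The figures 6/4 indicate a triad in second inversion.
In second inversion the root lies a fourth above the bass: a fourth above F in F major is Bb.
The chord tones are F, Bb, D, giving Bb major.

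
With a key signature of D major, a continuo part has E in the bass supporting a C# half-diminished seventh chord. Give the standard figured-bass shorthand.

6/5

E is the third of C# half-diminished seventh, so the chord is in first inversion.
A seventh chord in first inversion is figured 6/5/3, conventionally abbreviated 6/5.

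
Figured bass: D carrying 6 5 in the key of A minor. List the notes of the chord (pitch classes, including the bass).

The written figures 6 5 are shorthand for 6/5/3: the 3 is implied.
A third above D in this key is F.
A fifth above D in this key is A.
A sixth above D in this key is B.
Together with the bass D, this spells B half-diminished seventh in first inversion.

D, F, A, B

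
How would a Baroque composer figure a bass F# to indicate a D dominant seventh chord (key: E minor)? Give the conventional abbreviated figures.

F# is the third of D dominant seventh, so the chord is in first inversion.
A seventh chord in first inversion is figured 6/5/3, conventionally abbreviated 6/5.

6/5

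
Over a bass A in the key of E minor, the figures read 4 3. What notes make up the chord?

The written figures 4 3 are shorthand for 6/4/3: the 6 is implied.
A third above A in this key is C.
A fourth above A in this key is D.
A sixth above A in this key is F#.
Together with the bass A, this spells D dominant seventh in second inversion.

A, C, D, F#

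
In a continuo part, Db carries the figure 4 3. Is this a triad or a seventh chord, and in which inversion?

4 3 is shorthand for 6/4/3.
Intervals of 6/4/3 above the bass form a seventh chord; the bass is the fifth, so this is second inversion.

seventh chord, second inversion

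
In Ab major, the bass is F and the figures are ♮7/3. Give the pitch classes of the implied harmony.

F, Ab, C, E

The written figures ♮7/3 are shorthand for 7/5/3: the 5 is implied.
A third above F in this key is Ab.
A fifth above F in this key is C.
A seventh above F in this key is Eb, made natural (E) by the ♮ figure.
Together with the bass F, this spells F minor-major seventh in root position.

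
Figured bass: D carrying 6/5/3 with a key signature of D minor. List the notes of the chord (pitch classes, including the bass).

D, F, A, Bb

A third above D in this key is F.
A fifth above D in this key is A.
A sixth above D in this key is Bb.
Together with the bass D, this spells Bb major seventh in first inversion.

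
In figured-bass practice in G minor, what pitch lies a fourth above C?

F

Counting 3 letter steps above C lands on F; in G minor, that letter is F.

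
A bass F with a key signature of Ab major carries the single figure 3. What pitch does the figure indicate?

Ab

Counting 2 letter steps above F lands on A; in Ab major, that letter is Ab.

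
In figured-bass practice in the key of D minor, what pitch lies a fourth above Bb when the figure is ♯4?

Counting 3 letter steps above Bb lands on E; in D minor, that letter is E.
The #4 figure raises it a semitone, giving E#.

E#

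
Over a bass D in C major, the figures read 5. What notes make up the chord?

D, F, A

The written figures 5 are shorthand for 5/3: the 3 is implied.
A third above D in this key is F.
A fifth above D in this key is A.
Together with the bass D, this spells D minor in root position.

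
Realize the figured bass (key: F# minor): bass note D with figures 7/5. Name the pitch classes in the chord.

D, F#, A, C#

The written figures 7/5 are shorthand for 7/5/3: the 3 is implied.
A third above D in this key is F#.
A fifth above D in this key is A.
A seventh above D in this key is C#.
Together with the bass D, this spells D major seventh in root position.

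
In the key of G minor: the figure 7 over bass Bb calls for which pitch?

A

Counting 6 letter steps above Bb lands on A; in G minor, that letter is A.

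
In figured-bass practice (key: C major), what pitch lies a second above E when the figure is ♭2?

Counting 1 letter step above E lands on F; in C major, that letter is F.
The b2 figure lowers it a semitone, giving Fb.

Fb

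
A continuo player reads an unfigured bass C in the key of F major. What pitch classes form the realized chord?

An unfigured bass implies 5/3.
A third above C in this key is E.
A fifth above C in this key is G.
Together with the bass C, this spells C major in root position.

C, E, G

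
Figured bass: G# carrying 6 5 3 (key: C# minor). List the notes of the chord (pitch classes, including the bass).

G#, B, D#, E

A third above G# in this key is B.
A fifth above G# in this key is D#.
A sixth above G# in this key is E.
Together with the bass G#, this spells E major seventh in first inversion.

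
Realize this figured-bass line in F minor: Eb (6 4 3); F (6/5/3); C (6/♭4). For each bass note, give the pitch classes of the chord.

Eb (6/4/3): Eb, G, Ab, C.
F (6/5/3): F, Ab, C, Db.
C (6/b4): C, Fb, Ab.

Eb, G, Ab, C | F, Ab, C, Db | C, Fb, Ab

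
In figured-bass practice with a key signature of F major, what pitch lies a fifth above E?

Counting 4 letter steps above E lands on B; in F major, that letter is Bb.

Bb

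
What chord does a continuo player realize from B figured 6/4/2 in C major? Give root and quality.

C major seventh

The figures 6/4/2 indicate a seventh chord in third inversion.
In third inversion the root lies a second above the bass: a second above B in C major is C.
The chord tones are B, C, E, G, giving C major seventh.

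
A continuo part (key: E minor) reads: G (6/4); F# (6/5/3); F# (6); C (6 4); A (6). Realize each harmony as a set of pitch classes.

G, C, E | F#, A, C, D | F#, A, D | C, F#, A | A, C, F#

G (6/4): G, C, E.
F# (6/5/3): F#, A, C, D.
F# (6/3): F#, A, D.
C (6/4): C, F#, A.
A (6/3): A, C, F#.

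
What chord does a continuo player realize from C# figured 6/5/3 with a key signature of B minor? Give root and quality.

A dominant seventh

The figures 6/5/3 indicate a seventh chord in first inversion.
In first inversion the root lies a sixth above the bass: a sixth above C# in B minor is A.
The chord tones are C#, E, G, A, giving A dominant seventh.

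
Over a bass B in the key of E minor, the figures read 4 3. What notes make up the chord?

The written figures 4 3 are shorthand for 6/4/3: the 6 is implied.
A third above B in this key is D.
A fourth above B in this key is E.
A sixth above B in this key is G.
Together with the bass B, this spells E minor seventh in second inversion.

B, D, E, G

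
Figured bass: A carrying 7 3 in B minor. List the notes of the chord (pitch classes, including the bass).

A, C#, E, G

The written figures 7 3 are shorthand for 7/5/3: the 5 is implied.
A third above A in this key is C#.
A fifth above A in this key is E.
A seventh above A in this key is G.
Together with the bass A, this spells A dominant seventh in root position.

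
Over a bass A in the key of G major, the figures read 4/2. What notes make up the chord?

The written figures 4/2 are shorthand for 6/4/2: the 6 is implied.
A second above A in this key is B.
A fourth above A in this key is D.
A sixth above A in this key is F#.
Together with the bass A, this spells B minor seventh in third inversion.

A, B, D, F#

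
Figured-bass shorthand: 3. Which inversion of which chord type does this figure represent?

triad, root position

3 is shorthand for 5/3.
Intervals of 5/3 above the bass form a triad; the bass is the root, so this is root position.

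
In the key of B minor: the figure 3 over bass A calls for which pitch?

Counting 2 letter steps above A lands on C; in B minor, that letter is C#.

C#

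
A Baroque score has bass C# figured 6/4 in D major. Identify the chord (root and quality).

The figures 6/4 indicate a triad in second inversion.
In second inversion the root lies a fourth above the bass: a fourth above C# in D major is F#.
The chord tones are C#, F#, A, giving F# minor.

F# minor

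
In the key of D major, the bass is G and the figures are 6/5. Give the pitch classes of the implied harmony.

The written figures 6/5 are shorthand for 6/5/3: the 3 is implied.
A third above G in this key is B.
A fifth above G in this key is D.
A sixth above G in this key is E.
Together with the bass G, this spells E minor seventh in first inversion.

G, B, D, E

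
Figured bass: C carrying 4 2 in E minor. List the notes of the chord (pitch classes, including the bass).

The written figures 4 2 are shorthand for 6/4/2: the 6 is implied.
A second above C in this key is D.
A fourth above C in this key is F#.
A sixth above C in this key is A.
Together with the bass C, this spells D dominant seventh in third inversion.

C, D, F#, A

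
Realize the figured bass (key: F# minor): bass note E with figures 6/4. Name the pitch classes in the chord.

E, A, C#

A fourth above E in this key is A.
A sixth above E in this key is C#.
Together with the bass E, this spells A major in second inversion.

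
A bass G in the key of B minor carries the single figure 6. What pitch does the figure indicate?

E

Counting 5 letter steps above G lands on E; in B minor, that letter is E.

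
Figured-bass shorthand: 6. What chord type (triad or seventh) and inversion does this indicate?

6 is shorthand for 6/3.
Intervals of 6/3 above the bass form a triad; the bass is the third, so this is first inversion.

triad, first inversion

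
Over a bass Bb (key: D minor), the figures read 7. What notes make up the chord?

Bb, D, F, A

The written figures 7 are shorthand for 7/5/3: the 5/3 are implied.
A third above Bb in this key is D.
A fifth above Bb in this key is F.
A seventh above Bb in this key is A.
Together with the bass Bb, this spells Bb major seventh in root position.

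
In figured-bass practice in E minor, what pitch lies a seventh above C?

Counting 6 letter steps above C lands on B; in E minor, that letter is B.

B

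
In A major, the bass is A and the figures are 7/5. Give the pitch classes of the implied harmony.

The written figures 7/5 are shorthand for 7/5/3: the 3 is implied.
A third above A in this key is C#.
A fifth above A in this key is E.
A seventh above A in this key is G#.
Together with the bass A, this spells A major seventh in root position.

A, C#, E, G#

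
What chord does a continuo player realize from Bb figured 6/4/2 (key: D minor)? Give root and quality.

C dominant seventh

The figures 6/4/2 indicate a seventh chord in third inversion.
In third inversion the root lies a second above the bass: a second above Bb in D minor is C.
The chord tones are Bb, C, E, G, giving C dominant seventh.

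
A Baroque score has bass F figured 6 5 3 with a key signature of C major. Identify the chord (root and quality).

D minor seventh

The figures 6 5 3 indicate a seventh chord in first inversion.
In first inversion the root lies a sixth above the bass: a sixth above F in C major is D.
The chord tones are F, A, C, D, giving D minor seventh.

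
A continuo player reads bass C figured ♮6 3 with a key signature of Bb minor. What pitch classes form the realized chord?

C, Eb, A

A third above C in this key is Eb.
A sixth above C in this key is Ab, made natural (A) by the ♮ figure.
Together with the bass C, this spells A diminished in first inversion.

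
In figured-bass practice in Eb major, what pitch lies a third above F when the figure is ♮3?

A

Counting 2 letter steps above F lands on A; in Eb major, that letter is Ab.
The ♮3 figure makes it natural, giving A.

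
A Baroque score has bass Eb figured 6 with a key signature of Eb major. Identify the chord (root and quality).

The figures 6 indicate a triad in first inversion.
In first inversion the root lies a sixth above the bass: a sixth above Eb in Eb major is C.
The chord tones are Eb, G, C, giving C minor.

C minor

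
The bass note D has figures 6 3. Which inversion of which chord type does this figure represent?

triad, first inversion

Intervals of 6/3 above the bass form a triad; the bass is the third, so this is first inversion.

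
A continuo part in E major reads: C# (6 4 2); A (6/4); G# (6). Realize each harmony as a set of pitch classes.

C#, D#, F#, A | A, D#, F# | G#, B, E

C# (6/4/2): C#, D#, F#, A.
A (6/4): A, D#, F#.
G# (6/3): G#, B, E.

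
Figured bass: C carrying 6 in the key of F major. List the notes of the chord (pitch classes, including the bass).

C, E, A

The written figures 6 are shorthand for 6/3: the 3 is implied.
A third above C in this key is E.
A sixth above C in this key is A.
Together with the bass C, this spells A minor in first inversion.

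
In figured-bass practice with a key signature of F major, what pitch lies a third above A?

C

Counting 2 letter steps above A lands on C; in F major, that letter is C.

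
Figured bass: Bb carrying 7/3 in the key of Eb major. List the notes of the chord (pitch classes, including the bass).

Bb, D, F, Ab

The written figures 7/3 are shorthand for 7/5/3: the 5 is implied.
A third above Bb in this key is D.
A fifth above Bb in this key is F.
A seventh above Bb in this key is Ab.
Together with the bass Bb, this spells Bb dominant seventh in root position.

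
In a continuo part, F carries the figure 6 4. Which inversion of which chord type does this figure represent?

triad, second inversion

Intervals of 6/4 above the bass form a triad; the bass is the fifth, so this is second inversion.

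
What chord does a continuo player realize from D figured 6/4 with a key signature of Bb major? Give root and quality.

The figures 6/4 indicate a triad in second inversion.
In second inversion the root lies a fourth above the bass: a fourth above D in Bb major is G.
The chord tones are D, G, Bb, giving G minor.

G minor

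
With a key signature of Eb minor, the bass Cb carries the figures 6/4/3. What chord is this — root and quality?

The figures 6/4/3 indicate a seventh chord in second inversion.
In second inversion the root lies a fourth above the bass: a fourth above Cb in Eb minor is F.
The chord tones are Cb, Eb, F, Ab, giving F half-diminished seventh.

F half-diminished seventh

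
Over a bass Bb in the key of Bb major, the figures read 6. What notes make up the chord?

The written figures 6 are shorthand for 6/3: the 3 is implied.
A third above Bb in this key is D.
A sixth above Bb in this key is G.
Together with the bass Bb, this spells G minor in first inversion.

Bb, D, G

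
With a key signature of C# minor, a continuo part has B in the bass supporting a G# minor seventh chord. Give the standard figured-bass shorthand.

B is the third of G# minor seventh, so the chord is in first inversion.
A seventh chord in first inversion is figured 6/5/3, conventionally abbreviated 6/5.

6/5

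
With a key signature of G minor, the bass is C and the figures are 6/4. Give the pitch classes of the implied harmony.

C, F, A

A fourth above C in this key is F.
A sixth above C in this key is A.
Together with the bass C, this spells F major in second inversion.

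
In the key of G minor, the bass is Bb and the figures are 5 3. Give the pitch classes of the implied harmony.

Bb, D, F

A third above Bb in this key is D.
A fifth above Bb in this key is F.
Together with the bass Bb, this spells Bb major in root position.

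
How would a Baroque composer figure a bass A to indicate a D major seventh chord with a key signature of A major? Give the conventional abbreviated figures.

A is the fifth of D major seventh, so the chord is in second inversion.
A seventh chord in second inversion is figured 6/4/3, conventionally abbreviated 4/3.

4/3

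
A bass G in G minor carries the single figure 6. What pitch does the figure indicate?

Eb

Counting 5 letter steps above G lands on E; in G minor, that letter is Eb.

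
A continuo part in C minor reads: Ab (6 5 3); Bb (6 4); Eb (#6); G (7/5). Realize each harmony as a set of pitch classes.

Ab, C, Eb, F | Bb, Eb, G | Eb, G, C# | G, Bb, D, F

Ab (6/5/3): Ab, C, Eb, F.
Bb (6/4): Bb, Eb, G.
Eb (#6/3): Eb, G, C#.
G (7/5/3): G, Bb, D, F.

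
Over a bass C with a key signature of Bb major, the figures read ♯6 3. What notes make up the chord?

C, Eb, A#

A third above C in this key is Eb.
A sixth above C in this key is A, raised to A# by the sharp.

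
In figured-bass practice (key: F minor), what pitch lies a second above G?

Counting 1 letter step above G lands on A; in F minor, that letter is Ab.

Ab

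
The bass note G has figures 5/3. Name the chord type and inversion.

triad, root position

Intervals of 5/3 above the bass form a triad; the bass is the root, so this is root position.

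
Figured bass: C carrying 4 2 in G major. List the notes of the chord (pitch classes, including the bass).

The written figures 4 2 are shorthand for 6/4/2: the 6 is implied.
A second above C in this key is D.
A fourth above C in this key is F#.
A sixth above C in this key is A.
Together with the bass C, this spells D dominant seventh in third inversion.

C, D, F#, A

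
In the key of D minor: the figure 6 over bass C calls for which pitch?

A

Counting 5 letter steps above C lands on A; in D minor, that letter is A.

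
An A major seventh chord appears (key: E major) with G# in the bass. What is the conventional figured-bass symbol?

4/2

G# is the seventh of A major seventh, so the chord is in third inversion.
A seventh chord in third inversion is figured 6/4/2, conventionally abbreviated 4/2.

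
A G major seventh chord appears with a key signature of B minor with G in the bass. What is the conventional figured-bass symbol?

7

G is the root of G major seventh, so the chord is in root position.
A seventh chord in root position is figured 7/5/3, conventionally abbreviated 7.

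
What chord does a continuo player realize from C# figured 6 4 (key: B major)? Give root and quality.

F# major

The figures 6 4 indicate a triad in second inversion.
In second inversion the root lies a fourth above the bass: a fourth above C# in B major is F#.
The chord tones are C#, F#, A#, giving F# major.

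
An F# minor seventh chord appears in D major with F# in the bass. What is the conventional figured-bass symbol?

7

F# is the root of F# minor seventh, so the chord is in root position.
A seventh chord in root position is figured 7/5/3, conventionally abbreviated 7.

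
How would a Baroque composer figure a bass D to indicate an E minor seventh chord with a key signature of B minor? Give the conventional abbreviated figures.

D is the seventh of E minor seventh, so the chord is in third inversion.
A seventh chord in third inversion is figured 6/4/2, conventionally abbreviated 4/2.

4/2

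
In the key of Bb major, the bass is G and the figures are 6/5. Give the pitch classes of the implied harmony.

G, Bb, D, Eb

The written figures 6/5 are shorthand for 6/5/3: the 3 is implied.
A third above G in this key is Bb.
A fifth above G in this key is D.
A sixth above G in this key is Eb.
Together with the bass G, this spells Eb major seventh in first inversion.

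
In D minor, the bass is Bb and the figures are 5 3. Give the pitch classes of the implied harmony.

A third above Bb in this key is D.
A fifth above Bb in this key is F.
Together with the bass Bb, this spells Bb major in root position.

Bb, D, F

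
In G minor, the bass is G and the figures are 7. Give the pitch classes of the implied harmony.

G, Bb, D, F

The written figures 7 are shorthand for 7/5/3: the 5/3 are implied.
A third above G in this key is Bb.
A fifth above G in this key is D.
A seventh above G in this key is F.
Together with the bass G, this spells G minor seventh in root position.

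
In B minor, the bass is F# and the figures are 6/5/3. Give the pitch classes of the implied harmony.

F#, A, C#, D

A third above F# in this key is A.
A fifth above F# in this key is C#.
A sixth above F# in this key is D.
Together with the bass F#, this spells D major seventh in first inversion.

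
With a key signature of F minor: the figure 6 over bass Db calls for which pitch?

Counting 5 letter steps above Db lands on B; in F minor, that letter is Bb.

Bb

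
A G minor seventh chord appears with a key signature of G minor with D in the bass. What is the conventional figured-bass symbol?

D is the fifth of G minor seventh, so the chord is in second inversion.
A seventh chord in second inversion is figured 6/4/3, conventionally abbreviated 4/3.

4/3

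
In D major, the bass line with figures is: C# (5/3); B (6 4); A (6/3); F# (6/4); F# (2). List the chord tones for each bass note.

C# (5/3): C#, E, G.
B (6/4): B, E, G.
A (6/3): A, C#, F#.
F# (6/4): F#, B, D.
F# (6/4/2): F#, G, B, D.

C#, E, G | B, E, G | A, C#, F# | F#, B, D | F#, G, B, D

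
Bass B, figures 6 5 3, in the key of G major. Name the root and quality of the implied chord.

G major seventh

The figures 6 5 3 indicate a seventh chord in first inversion.
In first inversion the root lies a sixth above the bass: a sixth above B in G major is G.
The chord tones are B, D, F#, G, giving G major seventh.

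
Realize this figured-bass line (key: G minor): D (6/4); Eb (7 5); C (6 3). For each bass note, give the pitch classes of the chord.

D, G, Bb | Eb, G, Bb, D | C, Eb, A

D (6/4): D, G, Bb.
Eb (7/5/3): Eb, G, Bb, D.
C (6/3): C, Eb, A.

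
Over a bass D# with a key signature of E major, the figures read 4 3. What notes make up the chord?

The written figures 4 3 are shorthand for 6/4/3: the 6 is implied.
A third above D# in this key is F#.
A fourth above D# in this key is G#.
A sixth above D# in this key is B.
Together with the bass D#, this spells G# minor seventh in second inversion.

D#, F#, G#, B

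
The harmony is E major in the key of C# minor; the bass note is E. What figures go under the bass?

no figures

E is the root of E major, so the chord is in root position.
A triad in root position is figured 5/3, conventionally abbreviated (no figures — root-position triad).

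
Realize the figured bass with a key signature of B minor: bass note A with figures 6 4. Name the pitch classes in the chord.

A fourth above A in this key is D.
A sixth above A in this key is F#.
Together with the bass A, this spells D major in second inversion.

A, D, F#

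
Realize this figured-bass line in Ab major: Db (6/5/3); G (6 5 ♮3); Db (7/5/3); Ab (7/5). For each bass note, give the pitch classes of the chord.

Db (6/5/3): Db, F, Ab, Bb.
G (6/5/♮3): G, B, Db, Eb.
Db (7/5/3): Db, F, Ab, C.
Ab (7/5/3): Ab, C, Eb, G.

Db, F, Ab, Bb | G, B, Db, Eb | Db, F, Ab, C | Ab, C, Eb, G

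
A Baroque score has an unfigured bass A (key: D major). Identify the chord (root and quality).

An unfigured bass indicates a triad in root position.
In root position the bass is the root, so the root is A.
The chord tones are A, C#, E, giving A major.

A major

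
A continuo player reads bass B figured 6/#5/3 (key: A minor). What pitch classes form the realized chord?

A third above B in this key is D.
A fifth above B in this key is F, raised to F# by the sharp.
A sixth above B in this key is G.
Together with the bass B, this spells G major seventh in first inversion.

B, D, F#, G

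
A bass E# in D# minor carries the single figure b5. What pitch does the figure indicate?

Bb

Counting 4 letter steps above E# lands on B; in D# minor, that letter is B.
The b5 figure lowers it a semitone, giving Bb.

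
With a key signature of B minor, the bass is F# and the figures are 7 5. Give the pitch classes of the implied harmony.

F#, A, C#, E

The written figures 7 5 are shorthand for 7/5/3: the 3 is implied.
A third above F# in this key is A.
A fifth above F# in this key is C#.
A seventh above F# in this key is E.
Together with the bass F#, this spells F# minor seventh in root position.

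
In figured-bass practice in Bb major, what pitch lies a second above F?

G

Counting 1 letter step above F lands on G; in Bb major, that letter is G.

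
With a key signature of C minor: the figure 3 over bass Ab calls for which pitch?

C

Counting 2 letter steps above Ab lands on C; in C minor, that letter is C.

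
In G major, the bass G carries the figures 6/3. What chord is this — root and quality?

The figures 6/3 indicate a triad in first inversion.
In first inversion the root lies a sixth above the bass: a sixth above G in G major is E.
The chord tones are G, B, E, giving E minor.

E minor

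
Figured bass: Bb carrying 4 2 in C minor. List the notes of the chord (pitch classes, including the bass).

The written figures 4 2 are shorthand for 6/4/2: the 6 is implied.
A second above Bb in this key is C.
A fourth above Bb in this key is Eb.
A sixth above Bb in this key is G.
Together with the bass Bb, this spells C minor seventh in third inversion.

Bb, C, Eb, G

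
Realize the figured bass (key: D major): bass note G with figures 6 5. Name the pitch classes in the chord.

G, B, D, E

The written figures 6 5 are shorthand for 6/5/3: the 3 is implied.
A third above G in this key is B.
A fifth above G in this key is D.
A sixth above G in this key is E.
Together with the bass G, this spells E minor seventh in first inversion.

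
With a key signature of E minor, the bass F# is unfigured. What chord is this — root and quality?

An unfigured bass indicates a triad in root position.
In root position the bass is the root, so the root is F#.
The chord tones are F#, A, C, giving F# diminished.

F# diminished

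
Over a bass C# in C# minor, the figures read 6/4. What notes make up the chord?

A fourth above C# in this key is F#.
A sixth above C# in this key is A.
Together with the bass C#, this spells F# minor in second inversion.

C#, F#, A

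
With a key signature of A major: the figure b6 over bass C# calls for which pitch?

Ab

Counting 5 letter steps above C# lands on A; in A major, that letter is A.
The b6 figure lowers it a semitone, giving Ab.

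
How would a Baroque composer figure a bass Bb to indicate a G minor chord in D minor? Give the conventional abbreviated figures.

Bb is the third of G minor, so the chord is in first inversion.
A triad in first inversion is figured 6/3, conventionally abbreviated 6.

6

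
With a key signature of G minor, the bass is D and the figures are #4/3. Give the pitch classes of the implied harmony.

D, F, G#, Bb

The written figures #4/3 are shorthand for 6/4/3: the 6 is implied.
A third above D in this key is F.
A fourth above D in this key is G, raised to G# by the sharp.
A sixth above D in this key is Bb.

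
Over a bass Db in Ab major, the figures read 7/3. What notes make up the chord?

Db, F, Ab, C

The written figures 7/3 are shorthand for 7/5/3: the 5 is implied.
A third above Db in this key is F.
A fifth above Db in this key is Ab.
A seventh above Db in this key is C.
Together with the bass Db, this spells Db major seventh in root position.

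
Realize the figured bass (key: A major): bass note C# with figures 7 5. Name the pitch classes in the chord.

The written figures 7 5 are shorthand for 7/5/3: the 3 is implied.
A third above C# in this key is E.
A fifth above C# in this key is G#.
A seventh above C# in this key is B.
Together with the bass C#, this spells C# minor seventh in root position.

C#, E, G#, B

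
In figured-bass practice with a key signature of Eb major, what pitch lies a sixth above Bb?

G

Counting 5 letter steps above Bb lands on G; in Eb major, that letter is G.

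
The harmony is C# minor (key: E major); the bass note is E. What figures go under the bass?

6

E is the third of C# minor, so the chord is in first inversion.
A triad in first inversion is figured 6/3, conventionally abbreviated 6.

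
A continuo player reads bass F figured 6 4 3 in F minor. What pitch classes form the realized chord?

F, Ab, Bb, Db

A third above F in this key is Ab.
A fourth above F in this key is Bb.
A sixth above F in this key is Db.
Together with the bass F, this spells Bb minor seventh in second inversion.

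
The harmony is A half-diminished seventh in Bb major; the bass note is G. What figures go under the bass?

4/2

G is the seventh of A half-diminished seventh, so the chord is in third inversion.
A seventh chord in third inversion is figured 6/4/2, conventionally abbreviated 4/2.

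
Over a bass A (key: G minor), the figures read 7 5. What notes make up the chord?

A, C, Eb, G

The written figures 7 5 are shorthand for 7/5/3: the 3 is implied.
A third above A in this key is C.
A fifth above A in this key is Eb.
A seventh above A in this key is G.
Together with the bass A, this spells A half-diminished seventh in root position.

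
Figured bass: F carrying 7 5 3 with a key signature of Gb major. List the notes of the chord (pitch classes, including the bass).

F, Ab, Cb, Eb

A third above F in this key is Ab.
A fifth above F in this key is Cb.
A seventh above F in this key is Eb.
Together with the bass F, this spells F half-diminished seventh in root position.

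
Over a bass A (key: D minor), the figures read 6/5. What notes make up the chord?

The written figures 6/5 are shorthand for 6/5/3: the 3 is implied.
A third above A in this key is C.
A fifth above A in this key is E.
A sixth above A in this key is F.
Together with the bass A, this spells F major seventh in first inversion.

A, C, E, F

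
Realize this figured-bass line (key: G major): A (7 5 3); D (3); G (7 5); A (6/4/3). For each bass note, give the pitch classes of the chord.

A (7/5/3): A, C, E, G.
D (5/3): D, F#, A.
G (7/5/3): G, B, D, F#.
A (6/4/3): A, C, D, F#.

A, C, E, G | D, F#, A | G, B, D, F# | A, C, D, F#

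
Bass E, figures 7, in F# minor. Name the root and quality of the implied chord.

E dominant seventh

The figures 7 indicate a seventh chord in root position.
In root position the bass is the root, so the root is E.
The chord tones are E, G#, B, D, giving E dominant seventh.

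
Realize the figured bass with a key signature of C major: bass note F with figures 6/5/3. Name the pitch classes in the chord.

F, A, C, D

A third above F in this key is A.
A fifth above F in this key is C.
A sixth above F in this key is D.
Together with the bass F, this spells D minor seventh in first inversion.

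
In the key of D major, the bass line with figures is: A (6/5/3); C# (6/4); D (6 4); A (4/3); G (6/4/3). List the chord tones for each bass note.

A (6/5/3): A, C#, E, F#.
C# (6/4): C#, F#, A.
D (6/4): D, G, B.
A (6/4/3): A, C#, D, F#.
G (6/4/3): G, B, C#, E.

A, C#, E, F# | C#, F#, A | D, G, B | A, C#, D, F# | G, B, C#, E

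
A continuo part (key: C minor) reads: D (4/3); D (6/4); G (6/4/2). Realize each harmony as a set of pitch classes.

D (6/4/3): D, F, G, Bb.
D (6/4): D, G, Bb.
G (6/4/2): G, Ab, C, Eb.

D, F, G, Bb | D, G, Bb | G, Ab, C, Eb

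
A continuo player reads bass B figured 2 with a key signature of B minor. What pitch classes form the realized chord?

B, C#, E, G

The written figures 2 are shorthand for 6/4/2: the 6/4 are implied.
A second above B in this key is C#.
A fourth above B in this key is E.
A sixth above B in this key is G.
Together with the bass B, this spells C# half-diminished seventh in third inversion.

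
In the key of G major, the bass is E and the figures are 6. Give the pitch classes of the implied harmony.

The written figures 6 are shorthand for 6/3: the 3 is implied.
A third above E in this key is G.
A sixth above E in this key is C.
Together with the bass E, this spells C major in first inversion.

E, G, C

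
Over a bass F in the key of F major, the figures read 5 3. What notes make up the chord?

F, A, C

A third above F in this key is A.
A fifth above F in this key is C.
Together with the bass F, this spells F major in root position.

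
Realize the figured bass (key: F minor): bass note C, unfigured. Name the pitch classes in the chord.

C, Eb, G

An unfigured bass implies 5/3.
A third above C in this key is Eb.
A fifth above C in this key is G.
Together with the bass C, this spells C minor in root position.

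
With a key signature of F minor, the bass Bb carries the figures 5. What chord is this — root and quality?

Bb minor

The figures 5 indicate a triad in root position.
In root position the bass is the root, so the root is Bb.
The chord tones are Bb, Db, F, giving Bb minor.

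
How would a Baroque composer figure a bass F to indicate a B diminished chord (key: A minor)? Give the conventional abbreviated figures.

F is the fifth of B diminished, so the chord is in second inversion.
A triad in second inversion is figured 6/4, conventionally abbreviated 6/4.

6/4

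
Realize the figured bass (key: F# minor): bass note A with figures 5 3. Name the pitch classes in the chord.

A third above A in this key is C#.
A fifth above A in this key is E.
Together with the bass A, this spells A major in root position.

A, C#, E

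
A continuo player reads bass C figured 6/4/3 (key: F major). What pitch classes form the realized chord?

A third above C in this key is E.
A fourth above C in this key is F.
A sixth above C in this key is A.
Together with the bass C, this spells F major seventh in second inversion.

C, E, F, A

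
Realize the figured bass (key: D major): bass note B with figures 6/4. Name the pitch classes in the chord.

A fourth above B in this key is E.
A sixth above B in this key is G.
Together with the bass B, this spells E minor in second inversion.

B, E, G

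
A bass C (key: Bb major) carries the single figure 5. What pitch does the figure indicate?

G

Counting 4 letter steps above C lands on G; in Bb major, that letter is G.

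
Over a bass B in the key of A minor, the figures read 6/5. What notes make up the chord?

The written figures 6/5 are shorthand for 6/5/3: the 3 is implied.
A third above B in this key is D.
A fifth above B in this key is F.
A sixth above B in this key is G.
Together with the bass B, this spells G dominant seventh in first inversion.

B, D, F, G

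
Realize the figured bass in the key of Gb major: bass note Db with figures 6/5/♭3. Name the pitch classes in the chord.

A third above Db in this key is F, lowered to Fb by the flat.
A fifth above Db in this key is Ab.
A sixth above Db in this key is Bb.
Together with the bass Db, this spells Bb half-diminished seventh in first inversion.

Db, Fb, Ab, Bb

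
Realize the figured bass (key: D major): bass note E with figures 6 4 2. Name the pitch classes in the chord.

E, F#, A, C#

A second above E in this key is F#.
A fourth above E in this key is A.
A sixth above E in this key is C#.
Together with the bass E, this spells F# minor seventh in third inversion.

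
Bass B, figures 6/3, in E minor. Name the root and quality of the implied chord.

G major

The figures 6/3 indicate a triad in first inversion.
In first inversion the root lies a sixth above the bass: a sixth above B in E minor is G.
The chord tones are B, D, G, giving G major.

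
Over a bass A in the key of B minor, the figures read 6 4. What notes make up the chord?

A, D, F#

A fourth above A in this key is D.
A sixth above A in this key is F#.
Together with the bass A, this spells D major in second inversion.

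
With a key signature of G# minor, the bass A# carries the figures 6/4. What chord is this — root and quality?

The figures 6/4 indicate a triad in second inversion.
In second inversion the root lies a fourth above the bass: a fourth above A# in G# minor is D#.
The chord tones are A#, D#, F#, giving D# minor.

D# minor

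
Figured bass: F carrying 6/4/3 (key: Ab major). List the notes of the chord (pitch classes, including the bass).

A third above F in this key is Ab.
A fourth above F in this key is Bb.
A sixth above F in this key is Db.
Together with the bass F, this spells Bb minor seventh in second inversion.

F, Ab, Bb, Db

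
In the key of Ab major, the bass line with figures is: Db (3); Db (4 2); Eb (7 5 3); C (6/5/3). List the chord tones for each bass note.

Db, F, Ab | Db, Eb, G, Bb | Eb, G, Bb, Db | C, Eb, G, Ab

Db (5/3): Db, F, Ab.
Db (6/4/2): Db, Eb, G, Bb.
Eb (7/5/3): Eb, G, Bb, Db.
C (6/5/3): C, Eb, G, Ab.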